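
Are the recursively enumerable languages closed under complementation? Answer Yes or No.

If both L and its complement were r.e., running the two recognisers in parallel would decide L, so L would be recursive; but there are r.e. languages that are not recursive (e.g. the halting problem), and their complements are therefore not r.e.

No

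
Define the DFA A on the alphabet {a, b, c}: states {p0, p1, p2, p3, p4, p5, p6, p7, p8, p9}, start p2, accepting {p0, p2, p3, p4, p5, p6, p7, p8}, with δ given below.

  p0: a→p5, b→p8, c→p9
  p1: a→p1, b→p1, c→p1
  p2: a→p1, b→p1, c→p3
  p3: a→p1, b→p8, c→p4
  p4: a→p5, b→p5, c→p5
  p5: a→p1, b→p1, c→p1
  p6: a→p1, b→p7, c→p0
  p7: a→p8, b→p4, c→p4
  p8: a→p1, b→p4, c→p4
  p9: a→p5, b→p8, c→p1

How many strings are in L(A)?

15

The useful subgraph on states {p2, p3, p4, p5, p8} is acyclic, so L(A) is finite; the longest accepting path visits 5 useful states, giving maximum string length 4.
Counting accepting paths from p2 by length: 1 of length 0, 1 of length 1, 2 of length 2, 5 of length 3, 6 of length 4. Total 15.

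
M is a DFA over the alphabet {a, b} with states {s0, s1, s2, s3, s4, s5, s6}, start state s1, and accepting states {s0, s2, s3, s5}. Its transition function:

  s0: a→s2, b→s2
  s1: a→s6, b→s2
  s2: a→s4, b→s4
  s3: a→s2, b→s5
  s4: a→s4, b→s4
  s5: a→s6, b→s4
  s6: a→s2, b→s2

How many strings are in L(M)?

The useful subgraph on states {s1, s2, s6} is acyclic, so L(M) is finite; the longest accepting path visits 3 useful states, giving maximum string length 2.
Counting accepting paths from s1 by length: 1 of length 1, 2 of length 2. Total 3.

3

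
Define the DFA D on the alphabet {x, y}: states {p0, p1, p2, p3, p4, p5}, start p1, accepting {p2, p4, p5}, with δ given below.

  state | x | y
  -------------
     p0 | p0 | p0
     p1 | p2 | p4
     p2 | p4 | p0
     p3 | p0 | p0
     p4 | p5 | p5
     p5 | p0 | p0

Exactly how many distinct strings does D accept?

7

The useful subgraph on states {p1, p2, p4, p5} is acyclic, so L(D) is finite; the longest accepting path visits 4 useful states, giving maximum string length 3.
Counting accepting paths from p1 by length: 2 of length 1, 3 of length 2, 2 of length 3. Total 7.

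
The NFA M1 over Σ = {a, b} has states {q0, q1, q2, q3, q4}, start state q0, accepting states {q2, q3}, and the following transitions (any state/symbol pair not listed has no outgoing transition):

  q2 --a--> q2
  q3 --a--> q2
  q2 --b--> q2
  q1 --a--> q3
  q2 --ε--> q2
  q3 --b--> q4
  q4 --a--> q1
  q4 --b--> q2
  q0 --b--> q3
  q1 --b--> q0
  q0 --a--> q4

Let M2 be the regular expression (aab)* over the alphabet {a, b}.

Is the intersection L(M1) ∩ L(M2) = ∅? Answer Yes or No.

Yes

Converting the expression M2 to a DFA (subset construction, then merging equivalent states) gives the minimal DFA with states {r0, r1, r2, r3}, start state r0, accepting states {r0} and transitions r0: a→r1, b→r2; r1: a→r3, b→r2; r2: a→r2, b→r2; r3: a→r2, b→r0.
Exploring the product automaton M1 × M2 from the start pair (q0, r0), following both machines on each input symbol, reaches 8 state pairs: (q0, r0), (q4, r1), (q3, r2), (q1, r3), (q2, r2), (q4, r2), (q1, r2), (q0, r2).
M1 accepts in {q2, q3} and M2 accepts in {r0}; no reachable pair has both components accepting, so no string drives both machines to acceptance simultaneously and L(M1) ∩ L(M2) = ∅.
So no string is accepted by both, and the intersection is empty.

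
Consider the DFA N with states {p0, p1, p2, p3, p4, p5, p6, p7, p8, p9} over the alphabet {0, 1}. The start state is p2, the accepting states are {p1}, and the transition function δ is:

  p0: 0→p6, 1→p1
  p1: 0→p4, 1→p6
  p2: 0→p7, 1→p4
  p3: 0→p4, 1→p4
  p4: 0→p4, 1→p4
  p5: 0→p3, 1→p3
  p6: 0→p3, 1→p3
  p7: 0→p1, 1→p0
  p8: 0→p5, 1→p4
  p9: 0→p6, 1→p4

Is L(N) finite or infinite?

The useful states (reachable from p2 and able to reach an accepting state) are {p0, p1, p2, p7}.
Restricted to these states the transition graph has no cycle, so every accepting path has bounded length and L is finite.

finite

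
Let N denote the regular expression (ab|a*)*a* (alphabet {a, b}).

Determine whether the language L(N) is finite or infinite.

infinite

The expression contains a Kleene star applied to a subexpression that matches at least one nonempty string, so it matches strings of unbounded length.
Hence L(N) is infinite.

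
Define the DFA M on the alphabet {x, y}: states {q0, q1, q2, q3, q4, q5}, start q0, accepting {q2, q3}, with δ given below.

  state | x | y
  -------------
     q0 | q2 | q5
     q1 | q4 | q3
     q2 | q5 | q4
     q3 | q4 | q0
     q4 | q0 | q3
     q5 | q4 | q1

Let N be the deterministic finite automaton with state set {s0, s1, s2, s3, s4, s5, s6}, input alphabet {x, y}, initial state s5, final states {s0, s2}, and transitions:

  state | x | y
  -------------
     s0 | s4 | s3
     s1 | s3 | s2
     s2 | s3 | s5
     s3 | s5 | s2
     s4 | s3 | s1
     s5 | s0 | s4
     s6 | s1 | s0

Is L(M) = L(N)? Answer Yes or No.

Exploring the product automaton M × N from the start pair (q0, s5), following both machines on each input symbol, reaches 6 state pairs: (q0, s5), (q2, s0), (q5, s4), (q4, s3), (q1, s1), (q3, s2).
M accepts in {q2, q3} and N accepts in {s0, s2}. In every reachable pair the two components are either both accepting — (q2, s0), (q3, s2) — or both non-accepting, so no string is accepted by exactly one of the machines: L(M) \ L(N) and L(N) \ L(M) are both empty.
Hence every string is accepted by M iff it is accepted by N, and the two languages coincide.

Yes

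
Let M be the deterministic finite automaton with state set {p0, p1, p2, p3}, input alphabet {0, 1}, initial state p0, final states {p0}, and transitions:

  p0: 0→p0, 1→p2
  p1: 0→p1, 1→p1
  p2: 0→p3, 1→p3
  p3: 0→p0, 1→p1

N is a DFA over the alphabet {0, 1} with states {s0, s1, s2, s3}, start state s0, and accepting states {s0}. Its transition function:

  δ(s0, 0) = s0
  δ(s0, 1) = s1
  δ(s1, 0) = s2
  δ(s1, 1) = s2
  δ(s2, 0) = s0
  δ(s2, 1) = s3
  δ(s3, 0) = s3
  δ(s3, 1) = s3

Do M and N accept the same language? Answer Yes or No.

Yes

Exploring the product automaton M × N from the start pair (p0, s0), following both machines on each input symbol, reaches 4 state pairs: (p0, s0), (p2, s1), (p3, s2), (p1, s3).
M accepts in {p0} and N accepts in {s0}. In every reachable pair the two components are either both accepting — (p0, s0) — or both non-accepting, so no string is accepted by exactly one of the machines: L(M) \ L(N) and L(N) \ L(M) are both empty.
Hence every string is accepted by M iff it is accepted by N, and the two languages coincide.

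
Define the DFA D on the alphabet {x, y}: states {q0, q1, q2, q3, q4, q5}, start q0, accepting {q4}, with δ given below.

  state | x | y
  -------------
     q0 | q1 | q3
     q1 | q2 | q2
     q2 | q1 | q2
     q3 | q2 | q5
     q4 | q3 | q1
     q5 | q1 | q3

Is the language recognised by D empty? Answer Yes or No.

The states reachable from the start state are {q0, q1, q2, q3, q5}.
None of the accepting states {q4} is reachable, so no string is accepted and L(D) = ∅.

Yes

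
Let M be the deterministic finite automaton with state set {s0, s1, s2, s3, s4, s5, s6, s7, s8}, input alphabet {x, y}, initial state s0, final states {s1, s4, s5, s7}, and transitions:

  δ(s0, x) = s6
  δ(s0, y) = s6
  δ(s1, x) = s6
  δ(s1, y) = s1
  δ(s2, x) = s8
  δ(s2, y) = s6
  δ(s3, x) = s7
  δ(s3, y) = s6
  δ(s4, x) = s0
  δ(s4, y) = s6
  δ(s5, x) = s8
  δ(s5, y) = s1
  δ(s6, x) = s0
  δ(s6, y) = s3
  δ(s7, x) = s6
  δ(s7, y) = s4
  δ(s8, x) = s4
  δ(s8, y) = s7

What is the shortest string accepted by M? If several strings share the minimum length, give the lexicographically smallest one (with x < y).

A breadth-first search from s0 reaches an accepting state first via the path s0 → s6 → s3 → s7 on input xyx.
No string of length < 3 is accepted (BFS exhausts all shorter strings without reaching an accepting state), and xyx is the lexicographically least accepting string of length 3.

xyx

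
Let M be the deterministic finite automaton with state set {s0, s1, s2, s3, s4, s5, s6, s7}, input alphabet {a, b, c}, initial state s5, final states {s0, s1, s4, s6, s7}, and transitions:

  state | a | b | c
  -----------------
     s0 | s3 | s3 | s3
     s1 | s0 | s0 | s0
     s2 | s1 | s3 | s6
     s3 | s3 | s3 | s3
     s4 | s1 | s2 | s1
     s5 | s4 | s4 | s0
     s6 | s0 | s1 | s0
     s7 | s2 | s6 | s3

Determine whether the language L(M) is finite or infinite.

The useful states (reachable from s5 and able to reach an accepting state) are {s0, s1, s2, s4, s5, s6}.
Restricted to these states the transition graph has no cycle, so every accepting path has bounded length and L is finite.

finite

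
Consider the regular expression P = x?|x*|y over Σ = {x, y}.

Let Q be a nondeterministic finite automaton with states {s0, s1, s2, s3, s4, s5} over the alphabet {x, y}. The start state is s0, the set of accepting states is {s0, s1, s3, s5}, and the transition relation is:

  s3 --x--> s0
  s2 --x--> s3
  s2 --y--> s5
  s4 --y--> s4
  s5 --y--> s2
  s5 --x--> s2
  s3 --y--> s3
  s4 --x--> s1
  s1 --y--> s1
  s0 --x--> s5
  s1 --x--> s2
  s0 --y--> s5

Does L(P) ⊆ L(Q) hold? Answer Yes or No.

No

The string xx is in L(P) but not in L(Q).
So L(P) ⊄ L(Q).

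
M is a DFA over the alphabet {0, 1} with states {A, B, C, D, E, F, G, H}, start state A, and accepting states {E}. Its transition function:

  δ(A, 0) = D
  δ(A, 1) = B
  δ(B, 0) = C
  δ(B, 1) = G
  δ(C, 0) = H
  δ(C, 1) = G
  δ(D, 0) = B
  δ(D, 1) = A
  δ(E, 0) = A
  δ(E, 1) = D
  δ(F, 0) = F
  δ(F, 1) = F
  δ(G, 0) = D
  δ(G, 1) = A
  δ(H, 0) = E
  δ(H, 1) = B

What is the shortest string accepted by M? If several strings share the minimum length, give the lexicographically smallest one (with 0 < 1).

1000

A breadth-first search from A reaches an accepting state first via the path A → B → C → H → E on input 1000.
No string of length < 4 is accepted (BFS exhausts all shorter strings without reaching an accepting state), and 1000 is the lexicographically least accepting string of length 4.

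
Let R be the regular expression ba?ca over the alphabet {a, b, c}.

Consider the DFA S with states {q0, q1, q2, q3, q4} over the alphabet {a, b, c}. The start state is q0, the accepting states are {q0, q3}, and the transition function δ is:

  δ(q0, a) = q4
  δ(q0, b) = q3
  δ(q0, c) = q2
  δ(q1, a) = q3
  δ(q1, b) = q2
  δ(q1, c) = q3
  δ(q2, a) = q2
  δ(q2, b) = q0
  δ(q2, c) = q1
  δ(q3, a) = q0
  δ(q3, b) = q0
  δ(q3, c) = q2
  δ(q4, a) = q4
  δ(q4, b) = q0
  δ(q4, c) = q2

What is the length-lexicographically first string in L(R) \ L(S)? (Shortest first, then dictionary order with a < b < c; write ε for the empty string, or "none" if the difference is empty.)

The string bca is accepted by R but not by S.
No shorter string lies in the difference, and bca is the lexicographically first length-3 string in L(R) \ L(S).

bca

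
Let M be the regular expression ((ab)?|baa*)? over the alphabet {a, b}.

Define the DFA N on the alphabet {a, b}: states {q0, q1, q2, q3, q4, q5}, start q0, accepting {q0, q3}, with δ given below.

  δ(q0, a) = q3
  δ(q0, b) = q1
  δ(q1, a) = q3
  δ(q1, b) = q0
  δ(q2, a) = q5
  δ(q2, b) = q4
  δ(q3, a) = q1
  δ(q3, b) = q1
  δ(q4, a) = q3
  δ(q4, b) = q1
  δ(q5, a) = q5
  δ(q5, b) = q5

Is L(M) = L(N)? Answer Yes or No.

The string ab is accepted by M but rejected by N.
So L(M) ≠ L(N).

No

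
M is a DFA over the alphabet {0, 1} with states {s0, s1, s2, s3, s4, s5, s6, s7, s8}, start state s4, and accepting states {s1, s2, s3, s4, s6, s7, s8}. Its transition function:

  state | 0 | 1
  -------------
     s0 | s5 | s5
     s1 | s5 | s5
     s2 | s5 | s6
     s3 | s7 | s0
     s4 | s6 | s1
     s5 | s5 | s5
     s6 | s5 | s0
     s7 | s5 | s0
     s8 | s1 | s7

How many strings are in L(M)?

3

The useful subgraph on states {s1, s4, s6} is acyclic, so L(M) is finite; the longest accepting path visits 2 useful states, giving maximum string length 1.
Counting accepting paths from s4 by length: 1 of length 0, 2 of length 1. Total 3.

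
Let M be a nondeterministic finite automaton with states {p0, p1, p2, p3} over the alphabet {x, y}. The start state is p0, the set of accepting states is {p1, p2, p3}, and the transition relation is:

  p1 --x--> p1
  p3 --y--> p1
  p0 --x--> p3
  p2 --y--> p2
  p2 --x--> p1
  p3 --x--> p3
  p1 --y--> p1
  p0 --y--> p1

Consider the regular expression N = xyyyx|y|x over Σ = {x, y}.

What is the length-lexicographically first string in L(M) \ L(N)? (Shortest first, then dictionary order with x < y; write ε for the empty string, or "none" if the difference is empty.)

The string xx is accepted by M but not by N.
No shorter string lies in the difference, and xx is the lexicographically first length-2 string in L(M) \ L(N).

xx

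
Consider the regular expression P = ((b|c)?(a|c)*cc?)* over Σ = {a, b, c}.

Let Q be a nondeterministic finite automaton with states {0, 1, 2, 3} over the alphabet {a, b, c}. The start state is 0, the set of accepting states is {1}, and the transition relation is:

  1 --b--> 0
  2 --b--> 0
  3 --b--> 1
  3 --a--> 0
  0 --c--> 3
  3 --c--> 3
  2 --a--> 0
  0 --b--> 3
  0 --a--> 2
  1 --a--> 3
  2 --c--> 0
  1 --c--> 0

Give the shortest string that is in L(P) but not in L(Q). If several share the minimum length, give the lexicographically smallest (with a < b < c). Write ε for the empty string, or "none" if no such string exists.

The empty string ε is accepted by P but not by Q.
Since ε is the unique shortest string, it is the required witness.

ε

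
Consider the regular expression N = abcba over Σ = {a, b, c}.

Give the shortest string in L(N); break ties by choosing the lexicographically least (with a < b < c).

abcba

By inspection of the expression, no string of length less than 5 matches, and abcba is the lexicographically first match of length 5.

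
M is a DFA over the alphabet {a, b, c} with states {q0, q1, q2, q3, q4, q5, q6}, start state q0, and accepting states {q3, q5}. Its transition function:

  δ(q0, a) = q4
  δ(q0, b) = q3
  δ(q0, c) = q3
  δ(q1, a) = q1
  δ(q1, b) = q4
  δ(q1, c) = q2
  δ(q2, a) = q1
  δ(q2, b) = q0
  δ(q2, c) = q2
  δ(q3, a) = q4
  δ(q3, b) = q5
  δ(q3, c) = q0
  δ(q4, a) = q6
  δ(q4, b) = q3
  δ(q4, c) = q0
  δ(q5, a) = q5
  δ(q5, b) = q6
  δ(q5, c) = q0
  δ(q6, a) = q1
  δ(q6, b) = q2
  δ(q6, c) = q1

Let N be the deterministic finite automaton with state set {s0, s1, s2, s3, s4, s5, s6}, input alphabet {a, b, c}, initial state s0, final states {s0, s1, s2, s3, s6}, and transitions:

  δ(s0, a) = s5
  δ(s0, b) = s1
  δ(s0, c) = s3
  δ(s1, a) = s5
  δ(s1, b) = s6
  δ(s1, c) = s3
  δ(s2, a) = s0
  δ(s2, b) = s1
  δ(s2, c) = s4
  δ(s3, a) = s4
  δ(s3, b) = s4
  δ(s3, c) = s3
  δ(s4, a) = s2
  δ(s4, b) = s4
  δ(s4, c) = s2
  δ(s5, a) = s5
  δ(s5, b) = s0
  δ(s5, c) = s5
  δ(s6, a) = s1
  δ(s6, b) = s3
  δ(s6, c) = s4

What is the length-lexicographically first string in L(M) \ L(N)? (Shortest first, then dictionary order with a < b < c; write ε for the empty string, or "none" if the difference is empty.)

cb

The string cb is accepted by M but not by N.
No shorter string lies in the difference, and cb is the lexicographically first length-2 string in L(M) \ L(N).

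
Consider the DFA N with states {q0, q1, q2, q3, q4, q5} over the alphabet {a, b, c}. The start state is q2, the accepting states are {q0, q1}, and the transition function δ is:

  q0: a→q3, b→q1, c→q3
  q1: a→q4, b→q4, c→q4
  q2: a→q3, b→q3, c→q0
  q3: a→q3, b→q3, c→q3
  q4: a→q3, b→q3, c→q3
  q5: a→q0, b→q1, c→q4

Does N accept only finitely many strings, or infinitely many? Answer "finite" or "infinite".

finite

The useful states (reachable from q2 and able to reach an accepting state) are {q0, q1, q2}.
Restricted to these states the transition graph has no cycle, so every accepting path has bounded length and L is finite.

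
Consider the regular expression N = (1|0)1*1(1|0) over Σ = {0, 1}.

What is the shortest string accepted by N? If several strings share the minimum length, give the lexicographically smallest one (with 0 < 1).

010

By inspection of the expression, no string of length less than 3 matches, and 010 is the lexicographically first match of length 3.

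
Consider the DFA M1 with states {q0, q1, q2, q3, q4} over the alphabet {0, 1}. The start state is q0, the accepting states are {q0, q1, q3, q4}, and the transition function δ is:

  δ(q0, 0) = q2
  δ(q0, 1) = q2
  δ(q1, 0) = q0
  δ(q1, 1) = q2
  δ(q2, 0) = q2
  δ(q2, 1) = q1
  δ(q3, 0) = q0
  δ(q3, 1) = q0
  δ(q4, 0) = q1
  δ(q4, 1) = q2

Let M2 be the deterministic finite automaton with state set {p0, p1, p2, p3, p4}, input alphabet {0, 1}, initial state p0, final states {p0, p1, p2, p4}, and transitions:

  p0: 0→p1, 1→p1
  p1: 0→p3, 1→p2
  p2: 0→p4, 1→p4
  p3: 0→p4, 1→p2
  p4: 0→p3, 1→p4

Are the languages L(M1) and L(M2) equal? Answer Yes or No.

The string 00010 is accepted by M1 but rejected by M2.
So L(M1) ≠ L(M2).

No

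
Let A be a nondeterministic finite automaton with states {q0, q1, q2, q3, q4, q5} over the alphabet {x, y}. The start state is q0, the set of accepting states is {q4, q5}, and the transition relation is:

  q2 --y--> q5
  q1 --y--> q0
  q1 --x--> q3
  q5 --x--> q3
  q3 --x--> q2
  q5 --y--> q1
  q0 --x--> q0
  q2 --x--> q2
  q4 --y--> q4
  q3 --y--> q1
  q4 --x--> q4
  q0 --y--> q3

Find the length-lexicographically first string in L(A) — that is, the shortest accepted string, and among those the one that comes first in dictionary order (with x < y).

A breadth-first search from q0 reaches an accepting state first via the path q0 → q3 → q2 → q5 on input yxy.
No string of length < 3 is accepted (BFS exhausts all shorter strings without reaching an accepting state), and yxy is the lexicographically least accepting string of length 3.

yxy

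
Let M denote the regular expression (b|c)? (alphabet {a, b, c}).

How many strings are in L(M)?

3

The expression has no Kleene star, so L(M) is finite. Expanding the alternatives gives {ε, b, c}.
That is 1 of length 0, 2 of length 1: 3 strings in all.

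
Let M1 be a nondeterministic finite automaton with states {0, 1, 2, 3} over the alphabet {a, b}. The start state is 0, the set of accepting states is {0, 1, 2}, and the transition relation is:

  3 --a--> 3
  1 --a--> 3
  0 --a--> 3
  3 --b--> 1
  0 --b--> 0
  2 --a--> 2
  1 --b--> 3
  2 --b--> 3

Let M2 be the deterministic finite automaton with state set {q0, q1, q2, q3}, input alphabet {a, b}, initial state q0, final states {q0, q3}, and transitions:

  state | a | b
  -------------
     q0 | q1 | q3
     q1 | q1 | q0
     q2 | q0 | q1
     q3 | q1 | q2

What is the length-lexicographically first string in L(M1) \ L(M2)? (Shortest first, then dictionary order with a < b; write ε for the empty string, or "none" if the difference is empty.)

bb

The string bb is accepted by M1 but not by M2.
No shorter string lies in the difference, and bb is the lexicographically first length-2 string in L(M1) \ L(M2).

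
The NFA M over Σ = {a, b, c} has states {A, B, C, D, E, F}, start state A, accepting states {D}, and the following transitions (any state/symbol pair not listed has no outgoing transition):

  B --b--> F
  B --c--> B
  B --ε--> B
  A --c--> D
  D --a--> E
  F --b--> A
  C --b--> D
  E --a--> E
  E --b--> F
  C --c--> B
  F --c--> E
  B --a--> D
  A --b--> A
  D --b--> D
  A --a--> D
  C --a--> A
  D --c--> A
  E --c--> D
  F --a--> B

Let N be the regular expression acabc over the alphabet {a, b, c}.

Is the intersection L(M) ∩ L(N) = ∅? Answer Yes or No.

Converting the expression N to a DFA (subset construction, then merging equivalent states) gives the minimal DFA with states {n0, n1, n2, n3, n4, n5, n6}, start state n0, accepting states {n6} and transitions n0: a→n1, b→n2, c→n2; n1: a→n2, b→n2, c→n3; n2: a→n2, b→n2, c→n2; n3: a→n4, b→n2, c→n2; n4: a→n2, b→n5, c→n2; n5: a→n2, b→n2, c→n6; n6: a→n2, b→n2, c→n2.
Exploring the product automaton M × N from the start pair (A, n0), following both machines on each input symbol, reaches 11 state pairs: (A, n0), (D, n1), (A, n2), (D, n2), (E, n2), (A, n3), (F, n2), (D, n4), (B, n2), (D, n5), (A, n6).
M accepts in {D} and N accepts in {n6}; no reachable pair has both components accepting, so no string drives both machines to acceptance simultaneously and L(M) ∩ L(N) = ∅.
So no string is accepted by both, and the intersection is empty.

Yes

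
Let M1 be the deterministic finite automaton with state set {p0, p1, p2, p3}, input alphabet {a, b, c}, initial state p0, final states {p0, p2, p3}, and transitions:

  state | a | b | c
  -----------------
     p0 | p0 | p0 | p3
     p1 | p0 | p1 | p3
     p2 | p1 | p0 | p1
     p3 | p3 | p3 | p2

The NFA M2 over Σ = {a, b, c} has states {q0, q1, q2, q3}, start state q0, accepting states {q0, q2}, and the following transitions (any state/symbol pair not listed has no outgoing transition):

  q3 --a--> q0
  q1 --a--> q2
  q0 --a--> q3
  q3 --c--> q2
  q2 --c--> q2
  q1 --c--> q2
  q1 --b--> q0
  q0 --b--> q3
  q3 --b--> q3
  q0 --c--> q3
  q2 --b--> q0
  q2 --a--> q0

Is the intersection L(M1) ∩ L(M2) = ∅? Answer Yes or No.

The empty string ε is accepted by both M1 and M2.
Hence L(M1) ∩ L(M2) ≠ ∅.

No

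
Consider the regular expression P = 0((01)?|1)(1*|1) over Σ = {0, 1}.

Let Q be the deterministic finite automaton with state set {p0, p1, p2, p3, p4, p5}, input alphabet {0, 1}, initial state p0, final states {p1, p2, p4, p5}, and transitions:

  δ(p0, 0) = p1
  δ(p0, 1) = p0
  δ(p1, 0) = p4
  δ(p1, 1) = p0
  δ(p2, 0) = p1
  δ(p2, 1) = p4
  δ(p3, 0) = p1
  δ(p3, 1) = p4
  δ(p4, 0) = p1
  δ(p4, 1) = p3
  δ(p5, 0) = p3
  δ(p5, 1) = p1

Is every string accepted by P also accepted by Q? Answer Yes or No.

The string 01 is in L(P) but not in L(Q).
So L(P) ⊄ L(Q).

No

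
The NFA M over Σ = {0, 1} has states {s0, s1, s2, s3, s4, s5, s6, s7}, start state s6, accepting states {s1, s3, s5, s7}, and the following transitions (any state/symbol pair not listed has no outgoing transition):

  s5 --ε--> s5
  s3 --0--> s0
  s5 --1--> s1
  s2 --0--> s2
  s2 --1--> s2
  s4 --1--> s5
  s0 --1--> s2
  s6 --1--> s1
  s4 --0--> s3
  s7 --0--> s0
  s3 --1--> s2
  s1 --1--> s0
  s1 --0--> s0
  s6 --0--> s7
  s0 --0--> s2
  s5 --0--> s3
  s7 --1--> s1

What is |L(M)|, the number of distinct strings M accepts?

3

The useful subgraph on states {s1, s6, s7} is acyclic, so L(M) is finite; the longest accepting path visits 3 useful states, giving maximum string length 2.
Counting accepting paths from s6 by length: 2 of length 1, 1 of length 2. Total 3.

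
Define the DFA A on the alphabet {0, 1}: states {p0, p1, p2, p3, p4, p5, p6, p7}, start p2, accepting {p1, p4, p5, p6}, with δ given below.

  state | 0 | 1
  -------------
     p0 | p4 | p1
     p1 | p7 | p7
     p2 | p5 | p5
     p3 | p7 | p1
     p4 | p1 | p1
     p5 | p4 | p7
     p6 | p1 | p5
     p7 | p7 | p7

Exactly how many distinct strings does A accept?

8

The useful subgraph on states {p1, p2, p4, p5} is acyclic, so L(A) is finite; the longest accepting path visits 4 useful states, giving maximum string length 3.
Counting accepting paths from p2 by length: 2 of length 1, 2 of length 2, 4 of length 3. Total 8.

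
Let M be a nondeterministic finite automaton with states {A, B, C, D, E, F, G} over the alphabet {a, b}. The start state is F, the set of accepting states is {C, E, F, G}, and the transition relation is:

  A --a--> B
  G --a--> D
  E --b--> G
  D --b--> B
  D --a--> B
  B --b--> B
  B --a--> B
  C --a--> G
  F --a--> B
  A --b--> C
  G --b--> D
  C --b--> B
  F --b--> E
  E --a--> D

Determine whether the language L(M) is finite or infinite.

The useful states (reachable from F and able to reach an accepting state) are {E, F, G}.
Restricted to these states the transition graph has no cycle, so every accepting path has bounded length and L is finite.

finite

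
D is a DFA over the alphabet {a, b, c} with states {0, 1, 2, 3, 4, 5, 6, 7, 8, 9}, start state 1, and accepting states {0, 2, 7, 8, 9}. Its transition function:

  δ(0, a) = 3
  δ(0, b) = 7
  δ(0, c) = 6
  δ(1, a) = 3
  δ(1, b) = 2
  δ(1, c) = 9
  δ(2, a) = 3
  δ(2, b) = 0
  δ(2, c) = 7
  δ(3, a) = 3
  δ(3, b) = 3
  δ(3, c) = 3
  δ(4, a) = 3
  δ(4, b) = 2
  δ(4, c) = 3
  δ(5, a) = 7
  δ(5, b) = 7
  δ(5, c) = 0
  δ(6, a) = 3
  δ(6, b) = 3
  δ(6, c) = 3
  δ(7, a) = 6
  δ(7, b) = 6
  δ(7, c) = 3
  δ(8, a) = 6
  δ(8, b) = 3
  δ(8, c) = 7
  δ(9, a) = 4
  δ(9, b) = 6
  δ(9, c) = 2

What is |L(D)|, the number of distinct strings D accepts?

The useful subgraph on states {0, 1, 2, 4, 7, 9} is acyclic, so L(D) is finite; the longest accepting path visits 6 useful states, giving maximum string length 5.
Counting accepting paths from 1 by length: 2 of length 1, 3 of length 2, 4 of length 3, 3 of length 4, 1 of length 5. Total 13.

13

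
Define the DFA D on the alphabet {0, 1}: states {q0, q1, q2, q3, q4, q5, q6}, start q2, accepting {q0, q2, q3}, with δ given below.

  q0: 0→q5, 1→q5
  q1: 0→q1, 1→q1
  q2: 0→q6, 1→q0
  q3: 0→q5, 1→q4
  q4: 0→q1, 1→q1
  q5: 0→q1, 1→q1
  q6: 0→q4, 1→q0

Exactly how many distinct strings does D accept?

The useful subgraph on states {q0, q2, q6} is acyclic, so L(D) is finite; the longest accepting path visits 3 useful states, giving maximum string length 2.
Counting accepting paths from q2 by length: 1 of length 0, 1 of length 1, 1 of length 2. Total 3.

3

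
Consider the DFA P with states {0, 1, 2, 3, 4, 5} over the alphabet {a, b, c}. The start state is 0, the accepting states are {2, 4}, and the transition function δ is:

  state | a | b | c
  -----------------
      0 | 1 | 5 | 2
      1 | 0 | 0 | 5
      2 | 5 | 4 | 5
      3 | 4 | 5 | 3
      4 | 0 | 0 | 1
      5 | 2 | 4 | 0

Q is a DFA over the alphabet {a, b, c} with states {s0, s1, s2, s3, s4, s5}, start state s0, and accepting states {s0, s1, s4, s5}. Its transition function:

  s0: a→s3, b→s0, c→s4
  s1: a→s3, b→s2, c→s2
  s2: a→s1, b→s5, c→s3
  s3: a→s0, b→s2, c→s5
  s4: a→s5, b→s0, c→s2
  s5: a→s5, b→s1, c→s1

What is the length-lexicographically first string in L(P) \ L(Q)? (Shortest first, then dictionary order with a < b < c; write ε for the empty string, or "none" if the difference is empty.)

ba

The string ba is accepted by P but not by Q.
No shorter string lies in the difference, and ba is the lexicographically first length-2 string in L(P) \ L(Q).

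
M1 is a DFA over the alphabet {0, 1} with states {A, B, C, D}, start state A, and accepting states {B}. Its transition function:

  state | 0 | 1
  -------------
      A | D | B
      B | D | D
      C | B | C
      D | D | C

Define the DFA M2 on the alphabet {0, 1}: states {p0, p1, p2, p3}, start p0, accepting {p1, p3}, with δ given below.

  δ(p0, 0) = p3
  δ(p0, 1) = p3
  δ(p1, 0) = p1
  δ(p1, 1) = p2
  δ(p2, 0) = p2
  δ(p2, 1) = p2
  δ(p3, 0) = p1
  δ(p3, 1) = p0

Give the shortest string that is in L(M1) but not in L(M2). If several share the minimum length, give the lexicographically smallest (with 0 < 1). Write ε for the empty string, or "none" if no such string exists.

0010

The string 0010 is accepted by M1 but not by M2.
No shorter string lies in the difference, and 0010 is the lexicographically first length-4 string in L(M1) \ L(M2).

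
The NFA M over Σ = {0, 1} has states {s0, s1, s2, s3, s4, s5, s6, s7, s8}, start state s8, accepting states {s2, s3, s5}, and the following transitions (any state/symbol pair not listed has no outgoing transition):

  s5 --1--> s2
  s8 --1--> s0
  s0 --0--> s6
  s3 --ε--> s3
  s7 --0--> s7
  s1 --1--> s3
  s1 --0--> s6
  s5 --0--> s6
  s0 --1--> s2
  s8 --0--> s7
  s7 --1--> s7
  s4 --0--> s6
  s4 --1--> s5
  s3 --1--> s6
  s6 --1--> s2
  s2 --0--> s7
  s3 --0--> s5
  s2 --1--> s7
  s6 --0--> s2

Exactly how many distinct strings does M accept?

The useful subgraph on states {s0, s2, s6, s8} is acyclic, so L(M) is finite; the longest accepting path visits 4 useful states, giving maximum string length 3.
Counting accepting paths from s8 by length: 1 of length 2, 2 of length 3. Total 3.

3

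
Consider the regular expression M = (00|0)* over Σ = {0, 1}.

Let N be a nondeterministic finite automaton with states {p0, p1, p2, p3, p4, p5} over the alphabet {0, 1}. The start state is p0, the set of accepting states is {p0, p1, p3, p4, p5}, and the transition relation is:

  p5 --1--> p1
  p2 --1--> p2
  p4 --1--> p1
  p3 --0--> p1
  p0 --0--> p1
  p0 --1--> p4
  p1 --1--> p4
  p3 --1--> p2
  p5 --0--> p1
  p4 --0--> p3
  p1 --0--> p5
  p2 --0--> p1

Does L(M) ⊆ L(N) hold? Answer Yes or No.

Converting the expression M to a DFA (subset construction, then merging equivalent states) gives the minimal DFA with states {m0, m1}, start state m0, accepting states {m0} and transitions m0: 0→m0, 1→m1; m1: 0→m1, 1→m1.
Exploring the product automaton M × N from the start pair (m0, p0), following both machines on each input symbol, reaches 8 state pairs: (m0, p0), (m0, p1), (m1, p4), (m0, p5), (m1, p3), (m1, p1), (m1, p2), (m1, p5).
M accepts in {m0} and N accepts in {p0, p1, p3, p4, p5}. The reachable pairs whose M-component is accepting are (m0, p0), (m0, p1), (m0, p5); in each of them the N-component is accepting too, so the product for L(M) \ L(N) (M-component accepting, N-component rejecting) has no reachable accepting pair and the difference is empty.
Hence every string in L(M) is also in L(N).

Yes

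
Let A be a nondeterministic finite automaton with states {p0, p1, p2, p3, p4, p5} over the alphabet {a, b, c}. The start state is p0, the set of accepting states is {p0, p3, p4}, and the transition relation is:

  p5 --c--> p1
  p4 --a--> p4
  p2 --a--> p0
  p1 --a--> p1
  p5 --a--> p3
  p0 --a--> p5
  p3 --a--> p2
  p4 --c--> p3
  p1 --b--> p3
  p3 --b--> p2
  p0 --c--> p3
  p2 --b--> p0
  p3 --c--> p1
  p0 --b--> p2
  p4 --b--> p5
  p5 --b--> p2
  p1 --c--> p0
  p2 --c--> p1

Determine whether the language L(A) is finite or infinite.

infinite

State p0 is reachable from the start and can reach an accepting state, and it lies on the cycle p0 → p2 → p0.
Traversing that cycle any number of times yields accepted strings of unbounded length, so the language is infinite.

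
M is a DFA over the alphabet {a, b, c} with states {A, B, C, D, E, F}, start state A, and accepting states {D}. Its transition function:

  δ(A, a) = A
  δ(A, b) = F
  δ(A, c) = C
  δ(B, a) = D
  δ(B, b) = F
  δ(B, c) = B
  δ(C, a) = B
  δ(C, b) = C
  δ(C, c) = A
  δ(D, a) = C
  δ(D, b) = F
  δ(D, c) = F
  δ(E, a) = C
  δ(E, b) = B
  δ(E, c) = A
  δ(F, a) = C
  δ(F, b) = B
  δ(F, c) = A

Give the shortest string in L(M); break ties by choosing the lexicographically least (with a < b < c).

A breadth-first search from A reaches an accepting state first via the path A → F → B → D on input bba.
No string of length < 3 is accepted (BFS exhausts all shorter strings without reaching an accepting state), and bba is the lexicographically least accepting string of length 3.

bba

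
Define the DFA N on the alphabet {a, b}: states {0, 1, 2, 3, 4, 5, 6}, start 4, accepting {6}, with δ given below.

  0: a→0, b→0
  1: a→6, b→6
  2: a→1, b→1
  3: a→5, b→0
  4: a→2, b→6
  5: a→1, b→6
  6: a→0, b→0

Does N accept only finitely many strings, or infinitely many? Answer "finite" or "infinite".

The useful states (reachable from 4 and able to reach an accepting state) are {1, 2, 4, 6}.
Restricted to these states the transition graph has no cycle, so every accepting path has bounded length and L is finite.

finite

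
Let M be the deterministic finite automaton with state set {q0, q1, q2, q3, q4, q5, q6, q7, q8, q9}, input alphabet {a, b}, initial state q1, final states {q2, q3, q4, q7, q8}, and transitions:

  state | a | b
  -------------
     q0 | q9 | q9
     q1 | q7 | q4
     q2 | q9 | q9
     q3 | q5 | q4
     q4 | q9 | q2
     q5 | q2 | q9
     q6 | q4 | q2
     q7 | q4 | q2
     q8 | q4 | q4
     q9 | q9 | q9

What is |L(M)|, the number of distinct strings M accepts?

The useful subgraph on states {q1, q2, q4, q7} is acyclic, so L(M) is finite; the longest accepting path visits 4 useful states, giving maximum string length 3.
Counting accepting paths from q1 by length: 2 of length 1, 3 of length 2, 1 of length 3. Total 6.

6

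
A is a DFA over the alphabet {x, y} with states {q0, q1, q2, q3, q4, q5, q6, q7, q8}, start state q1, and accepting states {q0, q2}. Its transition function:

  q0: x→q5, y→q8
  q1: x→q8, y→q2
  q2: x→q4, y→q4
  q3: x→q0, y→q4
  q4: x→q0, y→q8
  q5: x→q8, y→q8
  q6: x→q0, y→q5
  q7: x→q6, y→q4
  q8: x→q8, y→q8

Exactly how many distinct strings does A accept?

3

The useful subgraph on states {q0, q1, q2, q4} is acyclic, so L(A) is finite; the longest accepting path visits 4 useful states, giving maximum string length 3.
Counting accepting paths from q1 by length: 1 of length 1, 2 of length 3. Total 3.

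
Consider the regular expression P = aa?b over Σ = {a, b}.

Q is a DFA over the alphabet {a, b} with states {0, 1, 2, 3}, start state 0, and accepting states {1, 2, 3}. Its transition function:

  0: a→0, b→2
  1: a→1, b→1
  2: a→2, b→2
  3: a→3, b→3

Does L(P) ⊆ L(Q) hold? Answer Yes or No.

Converting the expression P to a DFA (subset construction, then merging equivalent states) gives the minimal DFA with states {p0, p1, p2, p3, p4}, start state p0, accepting states {p4} and transitions p0: a→p1, b→p2; p1: a→p3, b→p4; p2: a→p2, b→p2; p3: a→p2, b→p4; p4: a→p2, b→p2.
Exploring the product automaton P × Q from the start pair (p0, 0), following both machines on each input symbol, reaches 6 state pairs: (p0, 0), (p1, 0), (p2, 2), (p3, 0), (p4, 2), (p2, 0).
P accepts in {p4} and Q accepts in {1, 2, 3}. The reachable pairs whose P-component is accepting are (p4, 2); in each of them the Q-component is accepting too, so the product for L(P) \ L(Q) (P-component accepting, Q-component rejecting) has no reachable accepting pair and the difference is empty.
Hence every string in L(P) is also in L(Q).

Yes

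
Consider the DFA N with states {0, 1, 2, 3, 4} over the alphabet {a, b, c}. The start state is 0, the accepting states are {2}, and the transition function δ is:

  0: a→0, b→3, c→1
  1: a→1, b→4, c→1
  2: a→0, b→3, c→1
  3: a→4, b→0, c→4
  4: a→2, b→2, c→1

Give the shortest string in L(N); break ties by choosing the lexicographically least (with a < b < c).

A breadth-first search from 0 reaches an accepting state first via the path 0 → 3 → 4 → 2 on input baa.
No string of length < 3 is accepted (BFS exhausts all shorter strings without reaching an accepting state), and baa is the lexicographically least accepting string of length 3.

baa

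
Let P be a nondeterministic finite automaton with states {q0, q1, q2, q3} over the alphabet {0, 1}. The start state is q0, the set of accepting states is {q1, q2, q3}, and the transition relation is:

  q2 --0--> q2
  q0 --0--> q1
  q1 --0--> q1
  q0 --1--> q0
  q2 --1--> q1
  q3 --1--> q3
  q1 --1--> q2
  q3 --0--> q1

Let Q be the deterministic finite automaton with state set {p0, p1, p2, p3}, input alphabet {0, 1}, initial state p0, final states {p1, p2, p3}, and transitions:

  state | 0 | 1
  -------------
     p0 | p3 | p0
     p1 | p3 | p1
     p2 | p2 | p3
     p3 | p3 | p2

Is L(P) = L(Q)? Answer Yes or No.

Yes

Exploring the product automaton P × Q from the start pair (q0, p0), following both machines on each input symbol, reaches 3 state pairs: (q0, p0), (q1, p3), (q2, p2).
P accepts in {q1, q2, q3} and Q accepts in {p1, p2, p3}. In every reachable pair the two components are either both accepting — (q1, p3), (q2, p2) — or both non-accepting, so no string is accepted by exactly one of the machines: L(P) \ L(Q) and L(Q) \ L(P) are both empty.
Hence every string is accepted by P iff it is accepted by Q, and the two languages coincide.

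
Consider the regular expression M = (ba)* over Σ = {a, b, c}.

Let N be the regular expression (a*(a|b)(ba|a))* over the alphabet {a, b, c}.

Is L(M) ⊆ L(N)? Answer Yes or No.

Yes

Converting the expression M to a DFA (subset construction, then merging equivalent states) gives the minimal DFA with states {m0, m1, m2}, start state m0, accepting states {m0} and transitions m0: a→m1, b→m2, c→m1; m1: a→m1, b→m1, c→m1; m2: a→m0, b→m1, c→m1.
Converting the expression N to a DFA (subset construction, then merging equivalent states) gives the minimal DFA with states {n0, n1, n2, n3, n4, n5}, start state n0, accepting states {n0, n4} and transitions n0: a→n1, b→n2, c→n3; n1: a→n4, b→n2, c→n3; n2: a→n0, b→n5, c→n3; n3: a→n3, b→n3, c→n3; n4: a→n4, b→n2, c→n3; n5: a→n0, b→n3, c→n3.
Exploring the product automaton M × N from the start pair (m0, n0), following both machines on each input symbol, reaches 8 state pairs: (m0, n0), (m1, n1), (m2, n2), (m1, n3), (m1, n4), (m1, n2), (m1, n5), (m1, n0).
M accepts in {m0} and N accepts in {n0, n4}. The reachable pairs whose M-component is accepting are (m0, n0); in each of them the N-component is accepting too, so the product for L(M) \ L(N) (M-component accepting, N-component rejecting) has no reachable accepting pair and the difference is empty.
Hence every string in L(M) is also in L(N).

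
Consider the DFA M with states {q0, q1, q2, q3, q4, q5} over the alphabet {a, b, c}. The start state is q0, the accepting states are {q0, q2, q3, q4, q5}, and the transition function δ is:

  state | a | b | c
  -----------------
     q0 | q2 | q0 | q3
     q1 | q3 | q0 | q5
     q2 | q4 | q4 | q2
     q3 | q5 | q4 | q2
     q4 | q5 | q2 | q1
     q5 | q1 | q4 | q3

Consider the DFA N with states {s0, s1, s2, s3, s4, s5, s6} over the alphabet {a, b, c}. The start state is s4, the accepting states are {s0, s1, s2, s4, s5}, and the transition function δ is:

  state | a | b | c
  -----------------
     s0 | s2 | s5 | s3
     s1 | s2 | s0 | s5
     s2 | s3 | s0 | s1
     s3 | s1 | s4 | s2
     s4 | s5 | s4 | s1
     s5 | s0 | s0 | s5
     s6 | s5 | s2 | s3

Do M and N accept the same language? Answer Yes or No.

Exploring the product automaton M × N from the start pair (q0, s4), following both machines on each input symbol, reaches 6 state pairs: (q0, s4), (q2, s5), (q3, s1), (q4, s0), (q5, s2), (q1, s3).
M accepts in {q0, q2, q3, q4, q5} and N accepts in {s0, s1, s2, s4, s5}. In every reachable pair the two components are either both accepting — (q0, s4), (q2, s5), (q3, s1), (q4, s0), (q5, s2) — or both non-accepting, so no string is accepted by exactly one of the machines: L(M) \ L(N) and L(N) \ L(M) are both empty.
Hence every string is accepted by M iff it is accepted by N, and the two languages coincide.

Yes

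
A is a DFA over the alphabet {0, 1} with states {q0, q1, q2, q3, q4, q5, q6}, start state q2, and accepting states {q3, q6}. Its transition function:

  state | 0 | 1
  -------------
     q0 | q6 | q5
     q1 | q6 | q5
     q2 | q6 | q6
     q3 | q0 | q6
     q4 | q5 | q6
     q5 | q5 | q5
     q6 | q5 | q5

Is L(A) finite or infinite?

finite

The useful states (reachable from q2 and able to reach an accepting state) are {q2, q6}.
Restricted to these states the transition graph has no cycle, so every accepting path has bounded length and L is finite.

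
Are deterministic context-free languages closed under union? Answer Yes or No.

No

{aⁿbⁿ : n≥0} and {aⁿb²ⁿ : n≥0} are each accepted by a deterministic PDA (push the a's; pop one per b, respectively one per two b's), but their union U is not. Suppose a DPDA M accepted U. Being deterministic, M has a single run on aⁿb²ⁿ, and since aⁿbⁿ ∈ U that run passes through an accepting configuration right after consuming the prefix aⁿbⁿ and then goes on to accept again after n more b's. Build an ordinary (nondeterministic) PDA M′ that simulates M on a's and b's and, at any moment when M is in an accepting state, may switch to a second mode in which it reads only c's, feeding each c to M as a b; M′ accepts when M does. Then M′ accepts aⁱbʲcᵏ (k≥1) exactly when both aⁱbʲ ∈ U and aⁱbʲ⁺ᵏ ∈ U, and checking the four cases (i=j or j=2i, combined with j+k=i or j+k=2i) leaves only i=j=k: so L(M′) ∩ a*b*c⁺ = {aⁿbⁿcⁿ : n≥1} would be context-free, which it is not (pumping lemma) — contradiction. (The union is an unambiguous CFL; it is determinism, not unambiguity, that fails.)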